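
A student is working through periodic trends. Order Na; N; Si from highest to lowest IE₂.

Na > N > Si

IE_2 is the cost of taking one more electron from the +1 cation: Na⁺ is the bare [Ne] core; N⁺ still has 4 valence electrons; Si⁺ still has 3 valence electrons.
Core electrons are held far more tightly than valence electrons, so Na tops the IE_2 order.
Valence configurations: N⁺ [He]2s²2p², Si⁺ [Ne]3s²3p¹.
The numbers (kJ/mol): Na 4562, N 2856, Si 1577.
Overall IE_2 order: Si < N < Na.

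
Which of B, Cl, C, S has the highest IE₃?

C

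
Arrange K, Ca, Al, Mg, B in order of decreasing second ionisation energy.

K > B > Al > Mg > Ca

Consider each +1 ion: K⁺ is the bare [Ar] core; Ca⁺ still has 1 valence electron; Al⁺ still has 2 valence electrons; Mg⁺ still has 1 valence electron; B⁺ still has 2 valence electrons.
Pulling an electron out of a noble-gas core costs far more than removing a remaining valence electron, so K sits at the high end of IE_2.
Valence configurations: Ca⁺ [Ar]4s¹, Al⁺ [Ne]3s², Mg⁺ [Ne]3s¹, B⁺ [He]2s².
Tabulated IE_2 (kJ/mol): K 3052, Ca 1145, Al 1817, Mg 1451, B 2427.
So the second ionization energies run Ca < Mg < Al < B < K.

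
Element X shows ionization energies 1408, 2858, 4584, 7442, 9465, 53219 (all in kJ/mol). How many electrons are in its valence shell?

5

Look for the largest jump between consecutive ionization energies: IE6/IE5 ≈ 5.6, far larger than any earlier ratio.
That jump marks the point where a core electron is being removed. So the atom has 5 valence electrons.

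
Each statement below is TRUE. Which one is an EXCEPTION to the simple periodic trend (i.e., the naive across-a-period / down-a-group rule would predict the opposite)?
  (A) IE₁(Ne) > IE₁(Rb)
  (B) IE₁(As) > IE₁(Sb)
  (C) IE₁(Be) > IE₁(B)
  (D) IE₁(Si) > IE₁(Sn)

(C)

The general trend: first ionization energy increases across a period and decreases down a group.
(A) Ne (period 2, group 18) vs Rb (period 5, group 1): the stated order agrees with the simple trend.
(B) As (period 4, group 15) vs Sb (period 5, group 15): the stated order agrees with the simple trend.
(C) Be (period 2, group 2) vs B (period 2, group 13): the stated order contradicts the simple trend.
(D) Si (period 3, group 14) vs Sn (period 5, group 14): the stated order agrees with the simple trend.
The exception is (C): removing B's lone 2p electron is easier than breaking Be's filled 2s².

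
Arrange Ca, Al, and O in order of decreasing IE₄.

Al > O > Ca

The fourth ionization energy removes an electron from the +3 ion. For each element: Ca³⁺ is already 1 electron into the core; Al³⁺ is the bare [Ne] core; O³⁺ still has 3 valence electrons.
Usually core removal costs more than valence removal, but here the competition is close: a tightly held n=2 valence electron can cost more to remove than an n=3 core electron, so the actual values have to decide it.
Tabulated IE_4 (kJ/mol): Ca 6491, Al 11577, O 7469.
So the fourth ionization energies run Ca < O < Al.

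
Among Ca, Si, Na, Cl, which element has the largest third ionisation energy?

Na

After 2 electrons have been removed, what remains? Ca²⁺ is the bare [Ar] core; Si²⁺ still has 2 valence electrons; Na²⁺ is already 1 electron into the core; Cl²⁺ still has 5 valence electrons.
Breaking into a closed-shell core is much more expensive than removing a leftover valence electron — Ca and Na have the largest IE_3 here.
Valence configurations: Si²⁺ [Ne]3s², Cl²⁺ [Ne]3s²3p³.
The numbers (kJ/mol): Ca 4912, Si 3232, Na 6910, Cl 3822.
So the third ionization energies run Si < Cl < Ca < Na.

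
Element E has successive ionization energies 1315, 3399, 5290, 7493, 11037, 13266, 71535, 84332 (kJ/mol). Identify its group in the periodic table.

Group 16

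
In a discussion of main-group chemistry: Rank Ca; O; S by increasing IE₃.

S, Ca, O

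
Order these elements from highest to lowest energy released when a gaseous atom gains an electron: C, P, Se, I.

C is in period 2, group 14; P is in period 3, group 15; Se is in period 4, group 16; I is in period 5, group 17.
Electron affinity generally becomes more exothermic across a period toward the halogens and less exothermic down a group.
A diagonal step moves right (one effect) and down (the opposite effect) at once.
C > P: period and group pull opposite ways; the down-group shift dominates (122 vs 72 kJ/mol).
Se > C: the two effects oppose for this pair; the across-period effect wins (195 vs 122 kJ/mol).
I > Se: period and group pull opposite ways; the across-period shift dominates (295 vs 195 kJ/mol).
Tabulated electron affinity (kJ/mol): C 122, P 72, Se 195, I 295.
So from highest to lowest: I > Se > C > P.

I > Se > C > P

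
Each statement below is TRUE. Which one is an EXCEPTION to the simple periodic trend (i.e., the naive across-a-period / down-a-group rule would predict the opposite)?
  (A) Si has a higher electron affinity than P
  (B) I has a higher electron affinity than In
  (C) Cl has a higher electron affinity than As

(A)

The general trend: electron affinity increases across a period and decreases down a group.
(A) Si (period 3, group 14) vs P (period 3, group 15): the stated order contradicts the simple trend.
(B) I (period 5, group 17) vs In (period 5, group 13): the stated order agrees with the simple trend.
(C) Cl (period 3, group 17) vs As (period 4, group 15): the stated order agrees with the simple trend.
The exception is (A): adding an electron to P's half-filled 3p³ is unfavourable, so Si (3p²) has the more exothermic EA.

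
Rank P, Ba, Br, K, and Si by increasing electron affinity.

Si is in period 3, group 14; P is in period 3, group 15; K is in period 4, group 1; Br is in period 4, group 17; Ba is in period 6, group 2.
Electron affinity generally becomes more exothermic across a period toward the halogens and less exothermic down a group.
These span different periods and groups, so the two trends combine.
K > Ba: period and group pull opposite ways; the down-group shift dominates (48 vs 14 kJ/mol).
P > K: both effects reinforce here, so P is clearly the higher of the two.
Si > P: this pair runs against the simple trend — see the exception note.
Br > Si: the two effects oppose for this pair; the across-period effect wins (325 vs 134 kJ/mol).
Note the exception: Si has a higher electron affinity than P, contrary to the simple trend — adding an electron to P's half-filled 3p³ is unfavourable, so Si (3p²) has the more exothermic EA.
For reference (kJ/mol): Si 134, P 72, K 48, Br 325, Ba 14.
So from lowest to highest: Ba < K < P < Si < Br.

Ba < K < P < Si < Br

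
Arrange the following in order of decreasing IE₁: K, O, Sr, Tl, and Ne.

IE₁ increases left→right with effective nuclear charge and decreases top→bottom as the valence shell moves farther out.
Neither a single period nor a single group — weigh both effects.
Sr > K: period and group pull opposite ways; the across-period shift dominates (550 vs 419 kJ/mol).
Tl > Sr: period and group pull opposite ways; the across-period shift dominates (589 vs 550 kJ/mol).
O > Tl: both effects reinforce here, so O is clearly the higher of the two.
Ne > O: both are in period 2; the period trend gives Ne the larger value.
Tabulated first ionization energy (kJ/mol): O 1314, Ne 2081, K 419, Sr 550, Tl 589.
So from highest to lowest: Ne > O > Tl > Sr > K.

Ne > O > Tl > Sr > K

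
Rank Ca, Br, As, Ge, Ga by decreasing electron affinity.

Adding an electron releases more energy for atoms nearer the top right (short of the noble gases).
All lie in period 4; the across-period trend (electron affinity increases left to right) applies, with the exception below.
Note the exception: Ge has a higher electron affinity than As, contrary to the simple trend — adding an electron to As's half-filled 4p³ is unfavourable, so Ge (4p²) has the more exothermic EA.
For reference (kJ/mol): Ca 2, Ga 29, Ge 119, As 78, Br 325.
So from highest to lowest: Br > Ge > As > Ga > Ca.

Br > Ge > As > Ga > Ca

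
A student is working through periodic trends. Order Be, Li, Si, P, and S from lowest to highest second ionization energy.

Si < Be < P < S < Li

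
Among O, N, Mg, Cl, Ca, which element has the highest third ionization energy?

The third ionization energy removes an electron from the +2 ion. For each element: O²⁺ still has 4 valence electrons; N²⁺ still has 3 valence electrons; Mg²⁺ is the bare [Ne] core; Cl²⁺ still has 5 valence electrons; Ca²⁺ is the bare [Ar] core.
Usually core removal costs more than valence removal, but here the competition is close: a tightly held n=2 valence electron can cost more to remove than an n=3 core electron, so the actual values have to decide it.
Valence configurations: O²⁺ [He]2s²2p², N²⁺ [He]2s²2p¹, Cl²⁺ [Ne]3s²3p³.
Approximate IE_3 values (kJ/mol): O 5300, N 4578, Mg 7733, Cl 3822, Ca 4912.
Overall IE_3 order: Cl < N < Ca < O < Mg.

Mg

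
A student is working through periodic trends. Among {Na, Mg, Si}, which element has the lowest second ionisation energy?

Mg

After 1 electron has been removed, what remains? Na⁺ is the bare [Ne] core; Mg⁺ still has 1 valence electron; Si⁺ still has 3 valence electrons.
Breaking into a closed-shell core is much more expensive than removing a leftover valence electron — Na has the largest IE_2 here.
Valence configurations: Mg⁺ [Ne]3s¹, Si⁺ [Ne]3s²3p¹.
The numbers (kJ/mol): Na 4562, Mg 1451, Si 1577.
So the second ionization energies run Mg < Si < Na.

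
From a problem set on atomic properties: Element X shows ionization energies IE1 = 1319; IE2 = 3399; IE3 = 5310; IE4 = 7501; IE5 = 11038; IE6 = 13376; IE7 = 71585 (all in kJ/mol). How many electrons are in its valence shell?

6

Look for the largest jump between consecutive ionization energies: IE7/IE6 ≈ 5.4, far larger than any earlier ratio.
That jump marks the point where a core electron is being removed. So the atom has 6 valence electrons.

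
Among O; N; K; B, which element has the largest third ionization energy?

Consider each +2 ion: O²⁺ still has 4 valence electrons; N²⁺ still has 3 valence electrons; K²⁺ is already 1 electron into the core; B²⁺ still has 1 valence electron.
Usually core removal costs more than valence removal, but here the competition is close: a tightly held n=2 valence electron can cost more to remove than an n=3 core electron, so the actual values have to decide it.
Valence configurations: O²⁺ [He]2s²2p², N²⁺ [He]2s²2p¹, B²⁺ [He]2s¹.
Tabulated IE_3 (kJ/mol): O 5300, N 4578, K 4420, B 3660.
Hence IE_3: B < K < N < O.

O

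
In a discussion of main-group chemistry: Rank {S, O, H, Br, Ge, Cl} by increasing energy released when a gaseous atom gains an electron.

H < Ge < O < S < Br < Cl

H is in period 1, group 1; O is in period 2, group 16; S is in period 3, group 16; Cl is in period 3, group 17; Ge is in period 4, group 14; Br is in period 4, group 17.
Atoms with high Z_eff and room in the valence shell (especially the halogens) have the most exothermic electron affinities.
Neither a single period nor a single group — weigh both effects.
Ge > H: period and group pull opposite ways; the across-period shift dominates (119 vs 73 kJ/mol).
O > Ge: both effects reinforce here, so O is clearly the higher of the two.
S > O: this pair runs against the simple trend — see the exception note.
Br > S: period and group pull opposite ways; the across-period shift dominates (325 vs 200 kJ/mol).
Cl > Br: they share group 17; the group trend gives Cl the larger value.
Note the exception: S has a higher electron affinity than O, contrary to the simple trend — the compact 2p subshell of O repels the added electron more than S's larger 3p does.
Tabulated electron affinity (kJ/mol): H 73, O 141, S 200, Cl 349, Ge 119, Br 325.
So from lowest to highest: H < Ge < O < S < Br < Cl.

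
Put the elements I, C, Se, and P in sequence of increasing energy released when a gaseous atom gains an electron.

C is in period 2, group 14; P is in period 3, group 15; Se is in period 4, group 16; I is in period 5, group 17.
Electron affinity generally becomes more exothermic across a period toward the halogens and less exothermic down a group.
A diagonal step moves right (one effect) and down (the opposite effect) at once.
C > P: the two effects oppose for this pair; the down-group effect wins (122 vs 72 kJ/mol).
Se > C: period and group pull opposite ways; the across-period shift dominates (195 vs 122 kJ/mol).
I > Se: the two effects oppose for this pair; the across-period effect wins (295 vs 195 kJ/mol).
Approximate values (kJ/mol): C 122, P 72, Se 195, I 295.
So from lowest to highest: P < C < Se < I.

P < C < Se < I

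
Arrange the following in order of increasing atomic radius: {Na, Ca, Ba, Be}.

Be < Na < Ca < Ba

Be is in period 2, group 2; Na is in period 3, group 1; Ca is in period 4, group 2; Ba is in period 6, group 2.
Moving right in a period, electrons are added to the same shell under a stronger nuclear pull, so atoms get smaller; moving down, a new shell is opened and atoms get larger.
These span different periods and groups, so the two trends combine.
Na > Be: both effects reinforce here, so Na is clearly the larger of the two.
Ca > Na: the two effects oppose for this pair; the down-group effect wins (171 vs 155 pm).
Ba > Ca: Ba sits below Ca in group 2, so the down-group effect alone puts Ba larger.
For reference (pm): Be 102, Na 155, Ca 171, Ba 196.
So from smallest to largest: Be < Na < Ca < Ba.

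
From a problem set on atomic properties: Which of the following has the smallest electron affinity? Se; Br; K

Atoms with high Z_eff and room in the valence shell (especially the halogens) have the most exothermic electron affinities.
All lie in period 4, so electron affinity increases left to right.
The smallest electron affinity among these belongs to K.

K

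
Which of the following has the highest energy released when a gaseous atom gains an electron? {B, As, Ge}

B is in period 2, group 13; Ge is in period 4, group 14; As is in period 4, group 15.
Adding an electron releases more energy for atoms nearer the top right (short of the noble gases).
Here both period and group differ, so the two effects have to be weighed against each other.
As > B: the two effects oppose for this pair; the across-period effect wins (78 vs 27 kJ/mol).
Ge > As: this pair runs against the simple trend — see the exception note.
Note the exception: Ge has a higher electron affinity than As, contrary to the simple trend — adding an electron to As's half-filled 4p³ is unfavourable, so Ge (4p²) has the more exothermic EA.
Tabulated electron affinity (kJ/mol): B 27, Ge 119, As 78.
The highest energy released when a gaseous atom gains an electron among these belongs to Ge.

Ge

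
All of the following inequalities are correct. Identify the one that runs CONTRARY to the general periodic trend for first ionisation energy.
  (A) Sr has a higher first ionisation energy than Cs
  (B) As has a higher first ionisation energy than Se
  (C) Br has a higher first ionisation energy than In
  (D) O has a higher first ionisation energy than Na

(B)

The general trend: first ionisation energy increases across a period and decreases down a group.
(A) Sr (period 5, group 2) vs Cs (period 6, group 1): the stated order agrees with the simple trend.
(B) As (period 4, group 15) vs Se (period 4, group 16): the stated order contradicts the simple trend.
(C) Br (period 4, group 17) vs In (period 5, group 13): the stated order agrees with the simple trend.
(D) O (period 2, group 16) vs Na (period 3, group 1): the stated order agrees with the simple trend.
The exception is (B): Se (4p⁴) ionizes more easily than half-filled As (4p³).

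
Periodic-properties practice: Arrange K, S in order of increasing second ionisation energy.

The second ionization energy removes an electron from the +1 ion. For each element: K⁺ is the bare [Ar] core; S⁺ still has 5 valence electrons.
Core electrons are held far more tightly than valence electrons, so K tops the IE_2 order.
Tabulated IE_2 (kJ/mol): K 3052, S 2252.
Overall IE_2 order: S < K.

S, K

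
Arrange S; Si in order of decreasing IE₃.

Consider each +2 ion: S²⁺ still has 4 valence electrons; Si²⁺ still has 2 valence electrons.
All are still removing valence electrons, so compare the +2 ions as you would atoms: IE_3 generally rises across a period (higher Z_eff) and falls down a group (larger shell), subject to the usual subshell exceptions.
Valence configurations: S²⁺ [Ne]3s²3p², Si²⁺ [Ne]3s².
Tabulated IE_3 (kJ/mol): S 3357, Si 3232.
Overall IE_3 order: Si < S.

S > Si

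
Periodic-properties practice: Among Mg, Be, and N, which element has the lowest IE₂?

After 1 electron has been removed, what remains? Mg⁺ still has 1 valence electron; Be⁺ still has 1 valence electron; N⁺ still has 4 valence electrons.
All are still removing valence electrons, so compare the +1 ions as you would atoms: IE_2 generally rises across a period (higher Z_eff) and falls down a group (larger shell), subject to the usual subshell exceptions.
Valence configurations: Mg⁺ [Ne]3s¹, Be⁺ [He]2s¹, N⁺ [He]2s²2p².
Tabulated IE_2 (kJ/mol): Mg 1451, Be 1757, N 2856.
So the second ionization energies run Mg < Be < N.

Mg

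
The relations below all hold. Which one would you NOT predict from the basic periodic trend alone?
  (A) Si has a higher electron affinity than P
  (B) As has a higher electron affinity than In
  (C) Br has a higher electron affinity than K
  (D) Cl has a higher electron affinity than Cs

(A)

The general trend: electron affinity increases across a period and decreases down a group.
(A) Si (period 3, group 14) vs P (period 3, group 15): the stated order contradicts the simple trend.
(B) As (period 4, group 15) vs In (period 5, group 13): the stated order agrees with the simple trend.
(C) Br (period 4, group 17) vs K (period 4, group 1): the stated order agrees with the simple trend.
(D) Cl (period 3, group 17) vs Cs (period 6, group 1): the stated order agrees with the simple trend.
The exception is (A): adding an electron to P's half-filled 3p³ is unfavourable, so Si (3p²) has the more exothermic EA.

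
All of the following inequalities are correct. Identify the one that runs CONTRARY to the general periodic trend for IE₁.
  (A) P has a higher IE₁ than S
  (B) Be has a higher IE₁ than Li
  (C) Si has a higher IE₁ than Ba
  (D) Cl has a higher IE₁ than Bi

(A)

The general trend: IE₁ increases across a period and decreases down a group.
(A) P (period 3, group 15) vs S (period 3, group 16): the stated order contradicts the simple trend.
(B) Be (period 2, group 2) vs Li (period 2, group 1): the stated order agrees with the simple trend.
(C) Si (period 3, group 14) vs Ba (period 6, group 2): the stated order agrees with the simple trend.
(D) Cl (period 3, group 17) vs Bi (period 6, group 15): the stated order agrees with the simple trend.
The exception is (A): S (3p⁴) ionizes more easily than half-filled P (3p³) because the paired 3p electron in S is pushed out by e⁻–e⁻ repulsion.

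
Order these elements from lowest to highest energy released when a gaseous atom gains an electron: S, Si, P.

Si is in period 3, group 14; P is in period 3, group 15; S is in period 3, group 16.
Adding an electron releases more energy for atoms nearer the top right (short of the noble gases).
All lie in period 3; the across-period trend (electron affinity increases left to right) applies, with the exception below.
Note the exception: Si has a higher electron affinity than P, contrary to the simple trend — adding an electron to P's half-filled 3p³ is unfavourable, so Si (3p²) has the more exothermic EA.
Approximate values (kJ/mol): Si 134, P 72, S 200.
So from lowest to highest: P < Si < S.

P < Si < S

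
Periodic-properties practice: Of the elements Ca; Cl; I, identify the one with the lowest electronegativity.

Cl is in period 3, group 17; Ca is in period 4, group 2; I is in period 5, group 17.
Electronegativity increases across a period and decreases down a group, tracking effective nuclear charge and atomic size.
Here both period and group differ, so the two effects have to be weighed against each other.
I > Ca: the two effects oppose for this pair; the across-period effect wins (2.66 vs 1.00).
Cl > I: they share group 17; the group trend gives Cl the larger value.
For reference (Pauling): Cl 3.16, Ca 1.00, I 2.66.
The lowest electronegativity among these belongs to Ca.

Ca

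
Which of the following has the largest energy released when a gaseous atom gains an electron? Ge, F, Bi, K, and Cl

Atoms with high Z_eff and room in the valence shell (especially the halogens) have the most exothermic electron affinities.
These span different periods and groups, so the two trends combine.
Bi > K: period and group pull opposite ways; the across-period shift dominates (91 vs 48 kJ/mol).
Ge > Bi: period and group pull opposite ways; the down-group shift dominates (119 vs 91 kJ/mol).
F > Ge: both effects reinforce here, so F is clearly the higher of the two.
Cl > F: this pair runs against the simple trend — see the exception note.
Note the exception: Cl has a higher electron affinity than F, contrary to the simple trend — F's small 2p subshell makes the incoming electron feel strong e⁻–e⁻ repulsion, so Cl actually releases more energy on gaining an electron.
Approximate values (kJ/mol): F 328, Cl 349, K 48, Ge 119, Bi 91.
The largest energy released when a gaseous atom gains an electron among these belongs to Cl.

Cl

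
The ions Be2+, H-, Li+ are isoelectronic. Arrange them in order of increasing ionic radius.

Be2+, Li+, H-

All of these have 2 electrons, so size is governed by nuclear charge alone: the more protons, the stronger the pull on the same electron cloud, and the smaller the ion.
Nuclear charges: Be2+ (Z=4), Li+ (Z=3), H- (Z=1).
Smallest to largest: Be2+ < Li+ < H-.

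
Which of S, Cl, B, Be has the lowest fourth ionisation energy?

S

The fourth ionization energy removes an electron from the +3 ion. For each element: S³⁺ still has 3 valence electrons; Cl³⁺ still has 4 valence electrons; B³⁺ is the bare [He] core; Be³⁺ is already 1 electron into the core.
Pulling an electron out of a noble-gas core costs far more than removing a remaining valence electron, so Be and B sit at the high end of IE_4.
Valence configurations: S³⁺ [Ne]3s²3p¹, Cl³⁺ [Ne]3s²3p².
The numbers (kJ/mol): S 4556, Cl 5159, B 25026, Be 21007.
Putting it together, IE_4: S < Cl < Be < B.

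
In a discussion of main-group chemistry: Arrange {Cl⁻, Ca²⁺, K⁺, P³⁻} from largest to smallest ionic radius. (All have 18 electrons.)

All of these have 18 electrons, so size is governed by nuclear charge alone: the more protons, the stronger the pull on the same electron cloud, and the smaller the ion.
Nuclear charges: Ca²⁺ (Z=20), K⁺ (Z=19), Cl⁻ (Z=17), P³⁻ (Z=15).
Largest to smallest: P³⁻ > Cl⁻ > K⁺ > Ca²⁺.

P³⁻ > Cl⁻ > K⁺ > Ca²⁺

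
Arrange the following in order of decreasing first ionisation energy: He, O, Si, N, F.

He is in period 1, group 18; N is in period 2, group 15; O is in period 2, group 16; F is in period 2, group 17; Si is in period 3, group 14.
First ionization energy rises across a period (greater Z_eff holds electrons more tightly) and falls down a group (valence electrons are farther from the nucleus).
Here both period and group differ, so the two effects have to be weighed against each other.
O > Si: relative to Si, both the across-period and down-group shifts push O's first ionization energy up.
N > O: this pair runs against the simple trend — see the exception note.
F > N: both are in period 2; the period trend gives F the larger value.
He > F: both effects reinforce here, so He is clearly the higher of the two.
Note the exception: N has a higher first ionization energy than O, contrary to the simple trend — pairing an electron in O's 2p⁴ costs repulsion energy, so O ionizes more easily than half-filled N (2p³).
Tabulated first ionization energy (kJ/mol): He 2372, N 1402, O 1314, F 1681, Si 786.
So from highest to lowest: He > F > N > O > Si.

He > F > N > O > Si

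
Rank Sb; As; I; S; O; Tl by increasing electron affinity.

Tl < As < Sb < O < S < I

O is in period 2, group 16; S is in period 3, group 16; As is in period 4, group 15; Sb is in period 5, group 15; I is in period 5, group 17; Tl is in period 6, group 13.
Atoms with high Z_eff and room in the valence shell (especially the halogens) have the most exothermic electron affinities.
These span different periods and groups, so the two trends combine.
As > Tl: relative to Tl, both the across-period and down-group shifts push As's electron affinity up.
Sb > As: this pair runs against the simple trend — see the exception note.
O > Sb: relative to Sb, both the across-period and down-group shifts push O's electron affinity up.
S > O: this pair runs against the simple trend — see the exception note.
I > S: period and group pull opposite ways; the across-period shift dominates (295 vs 200 kJ/mol).
Note the exception: Sb has a higher electron affinity than As, contrary to the simple trend — both are half-filled np³, but the pairing/repulsion penalty for the added electron shrinks as the p orbitals become larger and more diffuse down the group, and for Sb that outweighs the weaker nuclear attraction.
Note the exception: S has a higher electron affinity than O, contrary to the simple trend — the compact 2p subshell of O repels the added electron more than S's larger 3p does.
Approximate values (kJ/mol): O 141, S 200, As 78, Sb 103, I 295, Tl 19.
So from lowest to highest: Tl < As < Sb < O < S < I.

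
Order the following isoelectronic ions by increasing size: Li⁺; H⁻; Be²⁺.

Be²⁺, Li⁺, H⁻

All of these have 2 electrons, so size is governed by nuclear charge alone: the more protons, the stronger the pull on the same electron cloud, and the smaller the ion.
Nuclear charges: Be²⁺ (Z=4), Li⁺ (Z=3), H⁻ (Z=1).
Smallest to largest: Be²⁺ < Li⁺ < H⁻.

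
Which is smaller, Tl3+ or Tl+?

Tl3+

Both ions have Z = 81 protons, but Tl3+ has lost more electrons, so its remaining electrons feel a larger effective nuclear charge per electron and are pulled in more tightly.
Higher positive charge → smaller ion, so Tl+ > Tl3+.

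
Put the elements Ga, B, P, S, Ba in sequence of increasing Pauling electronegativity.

B is in period 2, group 13; P is in period 3, group 15; S is in period 3, group 16; Ga is in period 4, group 13; Ba is in period 6, group 2.
Atoms toward the upper right of the periodic table pull bonding electrons most strongly.
Neither a single period nor a single group — weigh both effects.
Ga > Ba: relative to Ba, both the across-period and down-group shifts push Ga's electronegativity up.
B > Ga: they share group 13; the group trend gives B the larger value.
P > B: period and group pull opposite ways; the across-period shift dominates (2.19 vs 2.04).
S > P: both are in period 3; the period trend gives S the larger value.
Tabulated electronegativity (Pauling): B 2.04, P 2.19, S 2.58, Ga 1.81, Ba 0.89.
So from lowest to highest: Ba < Ga < B < P < S.

Ba < Ga < B < P < S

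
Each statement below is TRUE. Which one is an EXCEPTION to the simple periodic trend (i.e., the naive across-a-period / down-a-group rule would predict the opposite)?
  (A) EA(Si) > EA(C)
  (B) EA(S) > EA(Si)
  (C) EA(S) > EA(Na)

(A)

The general trend: electron affinity increases across a period and decreases down a group.
(A) Si (period 3, group 14) vs C (period 2, group 14): the stated order contradicts the simple trend.
(B) S (period 3, group 16) vs Si (period 3, group 14): the stated order agrees with the simple trend.
(C) S (period 3, group 16) vs Na (period 3, group 1): the stated order agrees with the simple trend.
The exception is (A): Si's larger, more diffuse 3p orbitals accept an added electron slightly more readily than C's compact 2p.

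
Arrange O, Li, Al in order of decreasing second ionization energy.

After 1 electron has been removed, what remains? O⁺ still has 5 valence electrons; Li⁺ is the bare [He] core; Al⁺ still has 2 valence electrons.
Breaking into a closed-shell core is much more expensive than removing a leftover valence electron — Li has the largest IE_2 here.
Valence configurations: O⁺ [He]2s²2p³, Al⁺ [Ne]3s².
The numbers (kJ/mol): O 3388, Li 7298, Al 1817.
Putting it together, IE_2: Al < O < Li.

Li > O > Al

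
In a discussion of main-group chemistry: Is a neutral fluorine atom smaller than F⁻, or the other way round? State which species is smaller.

F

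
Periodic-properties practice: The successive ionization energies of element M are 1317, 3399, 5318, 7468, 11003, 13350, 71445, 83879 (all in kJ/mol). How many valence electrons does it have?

Look for the largest jump between consecutive ionization energies: IE7/IE6 ≈ 5.4, far larger than any earlier ratio.
That jump marks the point where a core electron is being removed. So the atom has 6 valence electrons.

6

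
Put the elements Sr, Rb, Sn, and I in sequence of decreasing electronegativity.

Rb is in period 5, group 1; Sr is in period 5, group 2; Sn is in period 5, group 14; I is in period 5, group 17.
Smaller atoms with higher effective nuclear charge are more electronegative.
All lie in period 5, so electronegativity increases left to right.
So from highest to lowest: I > Sn > Sr > Rb.

I > Sn > Sr > Rb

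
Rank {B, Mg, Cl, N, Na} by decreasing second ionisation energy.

Na > N > B > Cl > Mg

Consider each +1 ion: B⁺ still has 2 valence electrons; Mg⁺ still has 1 valence electron; Cl⁺ still has 6 valence electrons; N⁺ still has 4 valence electrons; Na⁺ is the bare [Ne] core.
Core electrons are held far more tightly than valence electrons, so Na tops the IE_2 order.
Valence configurations: B⁺ [He]2s², Mg⁺ [Ne]3s¹, Cl⁺ [Ne]3s²3p⁴, N⁺ [He]2s²2p².
Tabulated IE_2 (kJ/mol): B 2427, Mg 1451, Cl 2298, N 2856, Na 4562.
So the second ionization energies run Mg < Cl < B < N < Na.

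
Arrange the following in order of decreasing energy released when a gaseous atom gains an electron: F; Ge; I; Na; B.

B is in period 2, group 13; F is in period 2, group 17; Na is in period 3, group 1; Ge is in period 4, group 14; I is in period 5, group 17.
Adding an electron releases more energy for atoms nearer the top right (short of the noble gases).
Neither a single period nor a single group — weigh both effects.
Na > B: this pair runs against the simple trend — see the exception note.
Ge > Na: the two effects oppose for this pair; the across-period effect wins (119 vs 53 kJ/mol).
I > Ge: the two effects oppose for this pair; the across-period effect wins (295 vs 119 kJ/mol).
F > I: they share group 17; the group trend gives F the larger value.
Note the exception: Na has a higher electron affinity than B, contrary to the simple trend — B's ns²np¹ configuration gives only a small electron affinity — the sparsely filled np subshell binds an added electron weakly.
Tabulated electron affinity (kJ/mol): B 27, F 328, Na 53, Ge 119, I 295.
So from highest to lowest: F > I > Ge > Na > B.

F, I, Ge, Na, B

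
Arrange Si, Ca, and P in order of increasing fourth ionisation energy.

The fourth ionization energy removes an electron from the +3 ion. For each element: Si³⁺ still has 1 valence electron; Ca³⁺ is already 1 electron into the core; P³⁺ still has 2 valence electrons.
Breaking into a closed-shell core is much more expensive than removing a leftover valence electron — Ca has the largest IE_4 here.
Valence configurations: Si³⁺ [Ne]3s¹, P³⁺ [Ne]3s².
Tabulated IE_4 (kJ/mol): Si 4356, Ca 6491, P 4964.
Hence IE_4: Si < P < Ca.

Si, P, Ca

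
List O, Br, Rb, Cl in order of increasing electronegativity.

O is in period 2, group 16; Cl is in period 3, group 17; Br is in period 4, group 17; Rb is in period 5, group 1.
Smaller atoms with higher effective nuclear charge are more electronegative.
Neither a single period nor a single group — weigh both effects.
Br > Rb: both effects reinforce here, so Br is clearly the higher of the two.
Cl > Br: they share group 17; the group trend gives Cl the larger value.
O > Cl: the two effects oppose for this pair; the down-group effect wins (3.44 vs 3.16).
Approximate values (Pauling): O 3.44, Cl 3.16, Br 2.96, Rb 0.82.
So from lowest to highest: Rb < Br < Cl < O.

Rb < Br < Cl < O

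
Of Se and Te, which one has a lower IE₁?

Te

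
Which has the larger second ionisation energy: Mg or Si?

Si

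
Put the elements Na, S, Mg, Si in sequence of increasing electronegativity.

Na, Mg, Si, S

Na is in period 3, group 1; Mg is in period 3, group 2; Si is in period 3, group 14; S is in period 3, group 16.
EN rises left→right (higher Z_eff, smaller atoms) and falls top→bottom (larger, more shielded atoms).
All lie in period 3, so electronegativity increases left to right.
So from lowest to highest: Na < Mg < Si < S.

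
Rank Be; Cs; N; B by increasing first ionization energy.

Cs < B < Be < N

Be is in period 2, group 2; B is in period 2, group 13; N is in period 2, group 15; Cs is in period 6, group 1.
First ionization energy rises across a period (greater Z_eff holds electrons more tightly) and falls down a group (valence electrons are farther from the nucleus).
Neither a single period nor a single group — weigh both effects.
B > Cs: both effects reinforce here, so B is clearly the higher of the two.
Be > B: this pair runs against the simple trend — see the exception note.
N > Be: both are in period 2; the period trend gives N the larger value.
Note the exception: Be has a higher first ionization energy than B, contrary to the simple trend — removing B's lone 2p electron is easier than breaking Be's filled 2s².
Tabulated first ionization energy (kJ/mol): Be 900, B 801, N 1402, Cs 376.
So from lowest to highest: Cs < B < Be < N.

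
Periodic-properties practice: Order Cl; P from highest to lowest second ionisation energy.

Consider each +1 ion: Cl⁺ still has 6 valence electrons; P⁺ still has 4 valence electrons.
All are still removing valence electrons, so compare the +1 ions as you would atoms: IE_2 generally rises across a period (higher Z_eff) and falls down a group (larger shell), subject to the usual subshell exceptions.
Valence configurations: Cl⁺ [Ne]3s²3p⁴, P⁺ [Ne]3s²3p².
Approximate IE_2 values (kJ/mol): Cl 2298, P 1907.
Overall IE_2 order: P < Cl.

Cl > P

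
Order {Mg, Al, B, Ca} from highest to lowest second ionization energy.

After 1 electron has been removed, what remains? Mg⁺ still has 1 valence electron; Al⁺ still has 2 valence electrons; B⁺ still has 2 valence electrons; Ca⁺ still has 1 valence electron.
All are still removing valence electrons, so compare the +1 ions as you would atoms: IE_2 generally rises across a period (higher Z_eff) and falls down a group (larger shell), subject to the usual subshell exceptions.
Valence configurations: Mg⁺ [Ne]3s¹, Al⁺ [Ne]3s², B⁺ [He]2s², Ca⁺ [Ar]4s¹.
Tabulated IE_2 (kJ/mol): Mg 1451, Al 1817, B 2427, Ca 1145.
Hence IE_2: Ca < Mg < Al < B.

B > Al > Mg > Ca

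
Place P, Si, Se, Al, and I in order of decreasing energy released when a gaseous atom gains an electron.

I > Se > Si > P > Al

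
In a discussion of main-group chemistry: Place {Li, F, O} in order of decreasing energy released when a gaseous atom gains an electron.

F > O > Li

Li is in period 2, group 1; O is in period 2, group 16; F is in period 2, group 17.
EA tends to increase across a period and decrease down a group, though the pattern is less regular than for IE or radius.
All lie in period 2, so electron affinity increases left to right.
So from highest to lowest: F > O > Li.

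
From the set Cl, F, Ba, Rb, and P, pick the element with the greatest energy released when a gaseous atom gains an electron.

F is in period 2, group 17; P is in period 3, group 15; Cl is in period 3, group 17; Rb is in period 5, group 1; Ba is in period 6, group 2.
Electron affinity generally becomes more exothermic across a period toward the halogens and less exothermic down a group.
Here both period and group differ, so the two effects have to be weighed against each other.
Rb > Ba: period and group pull opposite ways; the down-group shift dominates (47 vs 14 kJ/mol).
P > Rb: both effects reinforce here, so P is clearly the higher of the two.
F > P: relative to P, both the across-period and down-group shifts push F's electron affinity up.
Cl > F: this pair runs against the simple trend — see the exception note.
Note the exception: Cl has a higher electron affinity than F, contrary to the simple trend — F's small 2p subshell makes the incoming electron feel strong e⁻–e⁻ repulsion, so Cl actually releases more energy on gaining an electron.
Approximate values (kJ/mol): F 328, P 72, Cl 349, Rb 47, Ba 14.
The greatest energy released when a gaseous atom gains an electron among these belongs to Cl.

Cl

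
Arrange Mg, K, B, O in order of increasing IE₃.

B < K < O < Mg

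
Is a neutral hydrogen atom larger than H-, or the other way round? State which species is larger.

H-

Forming H- adds 1 electron to H. More electron–electron repulsion in the same shell, with unchanged nuclear charge, lets the cloud expand.
An anion is larger than its parent atom: H- > H.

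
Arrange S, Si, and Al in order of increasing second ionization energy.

Si < Al < S

The second ionization energy removes an electron from the +1 ion. For each element: S⁺ still has 5 valence electrons; Si⁺ still has 3 valence electrons; Al⁺ still has 2 valence electrons.
All are still removing valence electrons, so compare the +1 ions as you would atoms: IE_2 generally rises across a period (higher Z_eff) and falls down a group (larger shell), subject to the usual subshell exceptions.
Valence configurations: S⁺ [Ne]3s²3p³, Si⁺ [Ne]3s²3p¹, Al⁺ [Ne]3s².
Si⁺ loses a lone 3p electron whereas Al⁺ must break into a filled 3s² pair, so IE_2(Al) > IE_2(Si) even though Si has the higher nuclear charge.
Tabulated IE_2 (kJ/mol): S 2252, Si 1577, Al 1817.
Putting it together, IE_2: Si < Al < S.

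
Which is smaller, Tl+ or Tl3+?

Tl3+

Both ions have Z = 81 protons, but Tl3+ has lost more electrons, so its remaining electrons feel a larger effective nuclear charge per electron and are pulled in more tightly.
Higher positive charge → smaller ion, so Tl+ > Tl3+.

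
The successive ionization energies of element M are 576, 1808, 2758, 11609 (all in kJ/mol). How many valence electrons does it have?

3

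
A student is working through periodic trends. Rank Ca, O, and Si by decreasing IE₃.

O > Ca > Si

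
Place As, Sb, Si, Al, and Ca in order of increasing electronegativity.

Ca < Al < Si < Sb < As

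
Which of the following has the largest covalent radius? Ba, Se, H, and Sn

H is in period 1, group 1; Se is in period 4, group 16; Sn is in period 5, group 14; Ba is in period 6, group 2.
Moving right in a period, electrons are added to the same shell under a stronger nuclear pull, so atoms get smaller; moving down, a new shell is opened and atoms get larger.
These span different periods and groups, so the two trends combine.
Se > H: the two effects oppose for this pair; the down-group effect wins (116 vs 32 pm).
Sn > Se: relative to Se, both the across-period and down-group shifts push Sn's atomic radius up.
Ba > Sn: both effects reinforce here, so Ba is clearly the larger of the two.
For reference (pm): H 32, Se 116, Sn 140, Ba 196.
The largest covalent radius among these belongs to Ba.

Ba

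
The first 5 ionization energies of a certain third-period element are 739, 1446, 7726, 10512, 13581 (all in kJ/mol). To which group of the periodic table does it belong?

Group 2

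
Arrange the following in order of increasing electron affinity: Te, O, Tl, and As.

O is in period 2, group 16; As is in period 4, group 15; Te is in period 5, group 16; Tl is in period 6, group 13.
Adding an electron releases more energy for atoms nearer the top right (short of the noble gases).
Here both period and group differ, so the two effects have to be weighed against each other.
As > Tl: relative to Tl, both the across-period and down-group shifts push As's electron affinity up.
O > As: both effects reinforce here, so O is clearly the higher of the two.
Te > O: this pair runs against the simple trend — see the exception note.
Note the exception: Te has a higher electron affinity than O, contrary to the simple trend — O's compact 2p subshell gives strong electron–electron repulsion on the added electron.
Tabulated electron affinity (kJ/mol): O 141, As 78, Te 190, Tl 19.
So from lowest to highest: Tl < As < O < Te.

Tl < As < O < Te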